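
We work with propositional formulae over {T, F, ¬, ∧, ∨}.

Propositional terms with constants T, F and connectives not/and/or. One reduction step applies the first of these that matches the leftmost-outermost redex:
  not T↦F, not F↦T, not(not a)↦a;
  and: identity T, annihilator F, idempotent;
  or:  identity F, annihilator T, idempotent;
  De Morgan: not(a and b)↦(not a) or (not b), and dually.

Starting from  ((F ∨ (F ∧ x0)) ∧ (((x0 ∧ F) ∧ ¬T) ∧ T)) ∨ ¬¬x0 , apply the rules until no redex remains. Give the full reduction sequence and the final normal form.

  start: ((F ∨ (F ∧ x0)) ∧ (((x0 ∧ F) ∧ ¬T) ∧ T)) ∨ ¬¬x0
  [1] ((F ∧ x0) ∧ (((x0 ∧ F) ∧ ¬T) ∧ T)) ∨ ¬¬x0
  [2] (F ∧ (((x0 ∧ F) ∧ ¬T) ∧ T)) ∨ ¬¬x0
  [3] F ∨ ¬¬x0
  [4] ¬¬x0
  [5] x0

Answer: normal form = x0  (in 5 steps)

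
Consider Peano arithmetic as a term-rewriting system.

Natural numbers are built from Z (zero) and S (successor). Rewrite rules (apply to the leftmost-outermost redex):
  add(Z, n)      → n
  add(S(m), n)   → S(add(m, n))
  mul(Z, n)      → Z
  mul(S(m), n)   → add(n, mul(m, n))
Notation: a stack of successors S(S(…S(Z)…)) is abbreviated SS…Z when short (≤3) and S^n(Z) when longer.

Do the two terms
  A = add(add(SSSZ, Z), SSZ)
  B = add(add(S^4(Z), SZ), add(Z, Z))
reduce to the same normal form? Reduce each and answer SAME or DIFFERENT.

Answer: SAME — A ⇓ S^5(Z), B ⇓ S^5(Z)

Reduction:
Term A:
  start: add(add(SSSZ, Z), SSZ)
  [1] add(S(add(SSZ, Z)), SSZ)
  [2] S(add(add(SSZ, Z), SSZ))
  [3] S(add(S(add(SZ, Z)), SSZ))
  [4] S(S(add(add(SZ, Z), SSZ)))
  [5] S(S(add(S(add(Z, Z)), SSZ)))
  [6] S(S(S(add(add(Z, Z), SSZ))))
  [7] S(S(S(add(Z, SSZ))))
  [8] S^5(Z)

Term B:
  start: add(add(S^4(Z), SZ), add(Z, Z))
  [1] add(S(add(SSSZ, SZ)), add(Z, Z))
  [2] S(add(add(SSSZ, SZ), add(Z, Z)))
  [3] S(add(S(add(SSZ, SZ)), add(Z, Z)))
  [4] S(S(add(add(SSZ, SZ), add(Z, Z))))
  [5] S(S(add(S(add(SZ, SZ)), add(Z, Z))))
  [6] S(S(S(add(add(SZ, SZ), add(Z, Z)))))
  [7] S(S(S(add(S(add(Z, SZ)), add(Z, Z)))))
  [8] S(S(S(S(add(add(Z, SZ), add(Z, Z))))))
  [9] S(S(S(S(add(SZ, add(Z, Z))))))
  [10] S(S(S(S(S(add(Z, add(Z, Z)))))))
  [11] S(S(S(S(S(add(Z, Z))))))
  [12] S^5(Z)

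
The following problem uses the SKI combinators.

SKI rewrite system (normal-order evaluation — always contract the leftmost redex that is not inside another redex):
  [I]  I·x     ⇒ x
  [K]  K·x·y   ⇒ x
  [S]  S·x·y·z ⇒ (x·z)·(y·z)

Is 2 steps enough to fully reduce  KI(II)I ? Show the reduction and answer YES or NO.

  start: KI(II)I
  →1  II
  →2  I

Answer: YES — reaches normal form I in 2 ≤ 2 steps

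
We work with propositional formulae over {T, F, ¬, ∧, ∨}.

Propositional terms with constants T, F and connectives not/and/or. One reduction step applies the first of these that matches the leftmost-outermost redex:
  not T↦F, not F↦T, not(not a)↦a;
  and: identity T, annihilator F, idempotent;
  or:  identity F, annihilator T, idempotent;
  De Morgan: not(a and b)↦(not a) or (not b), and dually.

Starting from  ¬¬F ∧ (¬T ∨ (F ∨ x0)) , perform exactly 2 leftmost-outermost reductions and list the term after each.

  start: ¬¬F ∧ (¬T ∨ (F ∨ x0))
  →1  F ∧ (¬T ∨ (F ∨ x0))
  →2  F

Answer: after 2 steps: F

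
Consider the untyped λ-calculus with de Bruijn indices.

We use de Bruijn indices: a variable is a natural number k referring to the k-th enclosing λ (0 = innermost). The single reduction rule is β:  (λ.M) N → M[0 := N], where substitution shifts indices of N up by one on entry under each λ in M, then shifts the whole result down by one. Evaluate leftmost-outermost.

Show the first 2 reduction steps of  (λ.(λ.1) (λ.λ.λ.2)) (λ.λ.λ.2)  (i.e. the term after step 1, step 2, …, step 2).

  start: (λ.(λ.1) (λ.λ.λ.2)) (λ.λ.λ.2)
  step 1: (λ.λ.λ.λ.2) (λ.λ.λ.2)
  step 2: λ.λ.λ.2

Answer: after 2 steps: λ.λ.λ.2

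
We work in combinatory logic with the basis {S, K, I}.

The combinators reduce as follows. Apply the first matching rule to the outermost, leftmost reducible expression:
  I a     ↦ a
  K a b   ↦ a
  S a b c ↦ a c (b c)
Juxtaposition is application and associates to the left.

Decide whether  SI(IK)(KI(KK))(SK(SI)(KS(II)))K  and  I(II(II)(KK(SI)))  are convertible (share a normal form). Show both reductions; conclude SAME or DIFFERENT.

Term A:
  start: SI(IK)(KI(KK))(SK(SI)(KS(II)))K
  →1  I(KI(KK))(IK(KI(KK)))(SK(SI)(KS(II)))K
  →2  KI(KK)(IK(KI(KK)))(SK(SI)(KS(II)))K
  →3  I(IK(KI(KK)))(SK(SI)(KS(II)))K
  →4  IK(KI(KK))(SK(SI)(KS(II)))K
  →5  K(KI(KK))(SK(SI)(KS(II)))K
  →6  KI(KK)K
  →7  IK
  →8  K

Term B:
  start: I(II(II)(KK(SI)))
  →1  II(II)(KK(SI))
  →2  I(II)(KK(SI))
  →3  II(KK(SI))
  →4  I(KK(SI))
  →5  KK(SI)
  →6  K

Answer: SAME — A ⇓ K, B ⇓ K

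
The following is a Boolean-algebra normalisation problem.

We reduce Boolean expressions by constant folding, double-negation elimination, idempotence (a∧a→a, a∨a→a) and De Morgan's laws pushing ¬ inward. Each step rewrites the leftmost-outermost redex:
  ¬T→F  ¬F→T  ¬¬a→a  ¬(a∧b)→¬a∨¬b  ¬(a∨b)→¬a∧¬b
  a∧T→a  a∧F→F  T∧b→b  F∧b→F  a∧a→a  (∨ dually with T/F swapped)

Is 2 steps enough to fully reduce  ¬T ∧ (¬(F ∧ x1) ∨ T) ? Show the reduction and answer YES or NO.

Answer: YES — reaches normal form F in 2 ≤ 2 steps

Working:
  start: ¬T ∧ (¬(F ∧ x1) ∨ T)
  [1] F ∧ (¬(F ∧ x1) ∨ T)
  [2] F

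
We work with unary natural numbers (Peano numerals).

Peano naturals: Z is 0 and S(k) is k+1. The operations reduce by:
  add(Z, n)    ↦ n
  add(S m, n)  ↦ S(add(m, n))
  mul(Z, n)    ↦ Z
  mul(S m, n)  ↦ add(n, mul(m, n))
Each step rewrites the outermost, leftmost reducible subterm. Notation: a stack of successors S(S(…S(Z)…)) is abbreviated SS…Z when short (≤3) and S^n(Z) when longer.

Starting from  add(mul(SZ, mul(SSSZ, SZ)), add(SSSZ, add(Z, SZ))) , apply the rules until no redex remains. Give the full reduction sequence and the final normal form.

Answer: normal form = S^7(Z)  (in 25 steps)

Working:
  start: add(mul(SZ, mul(SSSZ, SZ)), add(SSSZ, add(Z, SZ)))
  [1] add(add(mul(SSSZ, SZ), mul(Z, mul(SSSZ, SZ))), add(SSSZ, add(Z, SZ)))
  [2] add(add(add(SZ, mul(SSZ, SZ)), mul(Z, mul(SSSZ, SZ))), add(SSSZ, add(Z, SZ)))
  [3] add(add(S(add(Z, mul(SSZ, SZ))), mul(Z, mul(SSSZ, SZ))), add(SSSZ, add(Z, SZ)))
  [4] add(S(add(add(Z, mul(SSZ, SZ)), mul(Z, mul(SSSZ, SZ)))), add(SSSZ, add(Z, SZ)))
  [5] S(add(add(add(Z, mul(SSZ, SZ)), mul(Z, mul(SSSZ, SZ))), add(SSSZ, add(Z, SZ))))
  [6] S(add(add(mul(SSZ, SZ), mul(Z, mul(SSSZ, SZ))), add(SSSZ, add(Z, SZ))))
  [7] S(add(add(add(SZ, mul(SZ, SZ)), mul(Z, mul(SSSZ, SZ))), add(SSSZ, add(Z, SZ))))
  [8] S(add(add(S(add(Z, mul(SZ, SZ))), mul(Z, mul(SSSZ, SZ))), add(SSSZ, add(Z, SZ))))
  [9] S(add(S(add(add(Z, mul(SZ, SZ)), mul(Z, mul(SSSZ, SZ)))), add(SSSZ, add(Z, SZ))))
  [10] S(S(add(add(add(Z, mul(SZ, SZ)), mul(Z, mul(SSSZ, SZ))), add(SSSZ, add(Z, SZ)))))
  [11] S(S(add(add(mul(SZ, SZ), mul(Z, mul(SSSZ, SZ))), add(SSSZ, add(Z, SZ)))))
  [12] S(S(add(add(add(SZ, mul(Z, SZ)), mul(Z, mul(SSSZ, SZ))), add(SSSZ, add(Z, SZ)))))
  [13] S(S(add(add(S(add(Z, mul(Z, SZ))), mul(Z, mul(SSSZ, SZ))), add(SSSZ, add(Z, SZ)))))
  [14] S(S(add(S(add(add(Z, mul(Z, SZ)), mul(Z, mul(SSSZ, SZ)))), add(SSSZ, add(Z, SZ)))))
  [15] S(S(S(add(add(add(Z, mul(Z, SZ)), mul(Z, mul(SSSZ, SZ))), add(SSSZ, add(Z, SZ))))))
  [16] S(S(S(add(add(mul(Z, SZ), mul(Z, mul(SSSZ, SZ))), add(SSSZ, add(Z, SZ))))))
  [17] S(S(S(add(add(Z, mul(Z, mul(SSSZ, SZ))), add(SSSZ, add(Z, SZ))))))
  [18] S(S(S(add(mul(Z, mul(SSSZ, SZ)), add(SSSZ, add(Z, SZ))))))
  [19] S(S(S(add(Z, add(SSSZ, add(Z, SZ))))))
  [20] S(S(S(add(SSSZ, add(Z, SZ)))))
  [21] S(S(S(S(add(SSZ, add(Z, SZ))))))
  [22] S(S(S(S(S(add(SZ, add(Z, SZ)))))))
  [23] S(S(S(S(S(S(add(Z, add(Z, SZ))))))))
  [24] S(S(S(S(S(S(add(Z, SZ)))))))
  [25] S^7(Z)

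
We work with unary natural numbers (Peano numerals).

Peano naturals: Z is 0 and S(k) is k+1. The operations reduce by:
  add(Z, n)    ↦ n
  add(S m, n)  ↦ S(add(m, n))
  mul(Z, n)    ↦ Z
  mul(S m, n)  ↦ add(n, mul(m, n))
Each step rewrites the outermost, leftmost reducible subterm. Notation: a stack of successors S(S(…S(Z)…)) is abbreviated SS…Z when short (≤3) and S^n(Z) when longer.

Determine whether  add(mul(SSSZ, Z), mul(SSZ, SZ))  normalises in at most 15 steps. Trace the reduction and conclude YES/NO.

Answer: YES — reaches normal form SSZ in 15 ≤ 15 steps

Derivation:
  start: add(mul(SSSZ, Z), mul(SSZ, SZ))
  →1  add(add(Z, mul(SSZ, Z)), mul(SSZ, SZ))
  →2  add(mul(SSZ, Z), mul(SSZ, SZ))
  →3  add(add(Z, mul(SZ, Z)), mul(SSZ, SZ))
  →4  add(mul(SZ, Z), mul(SSZ, SZ))
  →5  add(add(Z, mul(Z, Z)), mul(SSZ, SZ))
  →6  add(mul(Z, Z), mul(SSZ, SZ))
  →7  add(Z, mul(SSZ, SZ))
  →8  mul(SSZ, SZ)
  →9  add(SZ, mul(SZ, SZ))
  →10  S(add(Z, mul(SZ, SZ)))
  →11  S(mul(SZ, SZ))
  →12  S(add(SZ, mul(Z, SZ)))
  →13  S(S(add(Z, mul(Z, SZ))))
  →14  S(S(mul(Z, SZ)))
  →15  SSZ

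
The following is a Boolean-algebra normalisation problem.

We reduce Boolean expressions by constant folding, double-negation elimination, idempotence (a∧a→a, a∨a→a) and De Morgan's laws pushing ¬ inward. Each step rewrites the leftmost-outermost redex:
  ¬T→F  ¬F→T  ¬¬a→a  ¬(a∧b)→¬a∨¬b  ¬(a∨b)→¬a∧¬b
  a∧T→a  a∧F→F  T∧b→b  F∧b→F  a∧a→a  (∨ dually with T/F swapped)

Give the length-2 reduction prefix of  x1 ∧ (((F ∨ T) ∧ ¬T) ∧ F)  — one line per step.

Answer: after 2 steps: F

Derivation:
  start: x1 ∧ (((F ∨ T) ∧ ¬T) ∧ F)
  [1] x1 ∧ F
  [2] F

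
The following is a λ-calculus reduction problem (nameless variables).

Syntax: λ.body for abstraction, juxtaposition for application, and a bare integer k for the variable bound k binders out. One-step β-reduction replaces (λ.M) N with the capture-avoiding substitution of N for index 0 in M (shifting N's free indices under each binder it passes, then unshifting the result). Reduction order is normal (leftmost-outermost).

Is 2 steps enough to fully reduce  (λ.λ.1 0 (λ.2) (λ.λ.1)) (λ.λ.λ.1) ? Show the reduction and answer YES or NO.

  start: (λ.λ.1 0 (λ.2) (λ.λ.1)) (λ.λ.λ.1)
  step 1: λ.(λ.λ.λ.1) 0 (λ.λ.λ.λ.1) (λ.λ.1)
  step 2: λ.(λ.λ.1) (λ.λ.λ.λ.1) (λ.λ.1)

Answer: NO — after 2 steps the term is λ.(λ.λ.1) (λ.λ.λ.λ.1) (λ.λ.1), not yet normal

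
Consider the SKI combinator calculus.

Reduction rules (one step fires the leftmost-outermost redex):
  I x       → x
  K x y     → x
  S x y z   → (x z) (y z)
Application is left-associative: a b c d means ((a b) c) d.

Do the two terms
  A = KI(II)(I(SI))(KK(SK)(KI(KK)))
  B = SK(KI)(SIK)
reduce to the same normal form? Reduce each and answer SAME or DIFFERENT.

Term A:
  start: KI(II)(I(SI))(KK(SK)(KI(KK)))
  [1] I(I(SI))(KK(SK)(KI(KK)))
  [2] I(SI)(KK(SK)(KI(KK)))
  [3] SI(KK(SK)(KI(KK)))
  [4] SI(K(KI(KK)))
  [5] SI(KI)

Term B:
  start: SK(KI)(SIK)
  [1] K(SIK)(KI(SIK))
  [2] SIK

Answer: DIFFERENT — A ⇓ SI(KI), B ⇓ SIK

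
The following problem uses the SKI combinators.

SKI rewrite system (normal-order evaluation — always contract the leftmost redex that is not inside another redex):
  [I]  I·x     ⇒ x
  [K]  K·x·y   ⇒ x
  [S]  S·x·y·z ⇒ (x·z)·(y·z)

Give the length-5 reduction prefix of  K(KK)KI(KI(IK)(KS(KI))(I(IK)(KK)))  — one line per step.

  start: K(KK)KI(KI(IK)(KS(KI))(I(IK)(KK)))
  step 1: KKI(KI(IK)(KS(KI))(I(IK)(KK)))
  step 2: K(KI(IK)(KS(KI))(I(IK)(KK)))
  step 3: K(I(KS(KI))(I(IK)(KK)))
  step 4: K(KS(KI)(I(IK)(KK)))
  step 5: K(S(I(IK)(KK)))

Answer: after 5 steps: K(S(I(IK)(KK)))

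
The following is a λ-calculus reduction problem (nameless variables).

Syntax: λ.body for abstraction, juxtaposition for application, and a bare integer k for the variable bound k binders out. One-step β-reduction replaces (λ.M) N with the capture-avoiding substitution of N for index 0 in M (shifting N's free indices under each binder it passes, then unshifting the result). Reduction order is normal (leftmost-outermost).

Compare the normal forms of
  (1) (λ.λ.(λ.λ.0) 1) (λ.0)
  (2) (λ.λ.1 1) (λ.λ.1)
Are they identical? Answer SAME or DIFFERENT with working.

Term A:
  start: (λ.λ.(λ.λ.0) 1) (λ.0)
  [1] λ.(λ.λ.0) (λ.0)
  [2] λ.λ.0

Term B:
  start: (λ.λ.1 1) (λ.λ.1)
  [1] λ.(λ.λ.1) (λ.λ.1)
  [2] λ.λ.λ.λ.1

Answer: DIFFERENT — A ⇓ λ.λ.0, B ⇓ λ.λ.λ.λ.1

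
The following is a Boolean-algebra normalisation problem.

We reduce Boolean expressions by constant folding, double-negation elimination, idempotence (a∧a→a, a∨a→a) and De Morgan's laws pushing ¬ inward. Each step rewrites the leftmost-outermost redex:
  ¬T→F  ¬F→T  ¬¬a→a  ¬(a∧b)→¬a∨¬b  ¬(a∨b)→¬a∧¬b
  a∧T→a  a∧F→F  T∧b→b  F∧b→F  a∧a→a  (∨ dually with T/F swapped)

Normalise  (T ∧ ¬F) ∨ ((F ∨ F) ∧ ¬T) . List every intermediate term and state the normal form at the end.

  start: (T ∧ ¬F) ∨ ((F ∨ F) ∧ ¬T)
  step 1: ¬F ∨ ((F ∨ F) ∧ ¬T)
  step 2: T ∨ ((F ∨ F) ∧ ¬T)
  step 3: T

Answer: normal form = T  (in 3 steps)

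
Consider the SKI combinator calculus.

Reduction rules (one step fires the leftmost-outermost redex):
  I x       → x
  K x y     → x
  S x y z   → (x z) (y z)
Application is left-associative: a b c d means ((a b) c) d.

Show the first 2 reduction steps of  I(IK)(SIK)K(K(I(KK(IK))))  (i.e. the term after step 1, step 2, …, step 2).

Answer: after 2 steps: K(SIK)K(K(I(KK(IK))))

Reduction:
  start: I(IK)(SIK)K(K(I(KK(IK))))
  step 1: IK(SIK)K(K(I(KK(IK))))
  step 2: K(SIK)K(K(I(KK(IK))))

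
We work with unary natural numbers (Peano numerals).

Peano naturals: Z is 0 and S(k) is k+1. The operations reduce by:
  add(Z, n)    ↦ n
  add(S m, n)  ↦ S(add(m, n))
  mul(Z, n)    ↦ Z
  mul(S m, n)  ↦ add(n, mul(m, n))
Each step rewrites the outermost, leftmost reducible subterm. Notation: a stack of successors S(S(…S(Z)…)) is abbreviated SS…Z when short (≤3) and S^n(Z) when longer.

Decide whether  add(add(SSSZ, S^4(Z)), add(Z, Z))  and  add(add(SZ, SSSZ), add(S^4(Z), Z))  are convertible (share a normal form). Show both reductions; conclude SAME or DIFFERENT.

Term A:
  start: add(add(SSSZ, S^4(Z)), add(Z, Z))
  step 1: add(S(add(SSZ, S^4(Z))), add(Z, Z))
  step 2: S(add(add(SSZ, S^4(Z)), add(Z, Z)))
  step 3: S(add(S(add(SZ, S^4(Z))), add(Z, Z)))
  step 4: S(S(add(add(SZ, S^4(Z)), add(Z, Z))))
  step 5: S(S(add(S(add(Z, S^4(Z))), add(Z, Z))))
  step 6: S(S(S(add(add(Z, S^4(Z)), add(Z, Z)))))
  step 7: S(S(S(add(S^4(Z), add(Z, Z)))))
  step 8: S(S(S(S(add(SSSZ, add(Z, Z))))))
  step 9: S(S(S(S(S(add(SSZ, add(Z, Z)))))))
  step 10: S(S(S(S(S(S(add(SZ, add(Z, Z))))))))
  step 11: S(S(S(S(S(S(S(add(Z, add(Z, Z)))))))))
  step 12: S(S(S(S(S(S(S(add(Z, Z))))))))
  step 13: S^7(Z)

Term B:
  start: add(add(SZ, SSSZ), add(S^4(Z), Z))
  step 1: add(S(add(Z, SSSZ)), add(S^4(Z), Z))
  step 2: S(add(add(Z, SSSZ), add(S^4(Z), Z)))
  step 3: S(add(SSSZ, add(S^4(Z), Z)))
  step 4: S(S(add(SSZ, add(S^4(Z), Z))))
  step 5: S(S(S(add(SZ, add(S^4(Z), Z)))))
  step 6: S(S(S(S(add(Z, add(S^4(Z), Z))))))
  step 7: S(S(S(S(add(S^4(Z), Z)))))
  step 8: S(S(S(S(S(add(SSSZ, Z))))))
  step 9: S(S(S(S(S(S(add(SSZ, Z)))))))
  step 10: S(S(S(S(S(S(S(add(SZ, Z))))))))
  step 11: S(S(S(S(S(S(S(S(add(Z, Z)))))))))
  step 12: S^8(Z)

Answer: DIFFERENT — A ⇓ S^7(Z), B ⇓ S^8(Z)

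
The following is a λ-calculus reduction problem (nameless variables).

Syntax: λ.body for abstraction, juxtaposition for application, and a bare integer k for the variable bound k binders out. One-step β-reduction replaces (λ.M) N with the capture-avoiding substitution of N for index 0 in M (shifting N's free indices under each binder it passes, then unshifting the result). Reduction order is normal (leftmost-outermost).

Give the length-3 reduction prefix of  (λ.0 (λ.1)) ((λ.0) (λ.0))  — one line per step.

Answer: after 3 steps: λ.(λ.0) (λ.0)

Derivation:
  start: (λ.0 (λ.1)) ((λ.0) (λ.0))
  →1  (λ.0) (λ.0) (λ.(λ.0) (λ.0))
  →2  (λ.0) (λ.(λ.0) (λ.0))
  →3  λ.(λ.0) (λ.0)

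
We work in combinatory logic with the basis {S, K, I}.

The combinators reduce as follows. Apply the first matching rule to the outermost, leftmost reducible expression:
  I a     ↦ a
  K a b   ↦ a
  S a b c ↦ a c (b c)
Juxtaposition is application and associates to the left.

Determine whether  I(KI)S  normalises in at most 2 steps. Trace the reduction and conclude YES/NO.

Answer: YES — reaches normal form I in 2 ≤ 2 steps

Working:
  start: I(KI)S
  →1  KIS
  →2  I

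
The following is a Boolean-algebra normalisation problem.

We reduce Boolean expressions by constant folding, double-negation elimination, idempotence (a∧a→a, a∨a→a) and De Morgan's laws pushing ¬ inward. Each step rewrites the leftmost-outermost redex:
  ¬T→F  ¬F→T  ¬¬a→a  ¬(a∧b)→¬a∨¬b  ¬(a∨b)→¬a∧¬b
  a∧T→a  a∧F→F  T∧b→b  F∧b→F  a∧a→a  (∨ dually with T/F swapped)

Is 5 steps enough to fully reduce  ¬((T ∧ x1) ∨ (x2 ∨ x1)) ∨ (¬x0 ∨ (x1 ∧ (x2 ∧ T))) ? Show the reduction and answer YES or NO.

Answer: NO — after 5 steps the term is (¬x1 ∧ (¬x2 ∧ ¬x1)) ∨ (¬x0 ∨ (x1 ∧ (x2 ∧ T))), not yet normal

Derivation:
  start: ¬((T ∧ x1) ∨ (x2 ∨ x1)) ∨ (¬x0 ∨ (x1 ∧ (x2 ∧ T)))
  step 1: (¬(T ∧ x1) ∧ ¬(x2 ∨ x1)) ∨ (¬x0 ∨ (x1 ∧ (x2 ∧ T)))
  step 2: ((¬T ∨ ¬x1) ∧ ¬(x2 ∨ x1)) ∨ (¬x0 ∨ (x1 ∧ (x2 ∧ T)))
  step 3: ((F ∨ ¬x1) ∧ ¬(x2 ∨ x1)) ∨ (¬x0 ∨ (x1 ∧ (x2 ∧ T)))
  step 4: (¬x1 ∧ ¬(x2 ∨ x1)) ∨ (¬x0 ∨ (x1 ∧ (x2 ∧ T)))
  step 5: (¬x1 ∧ (¬x2 ∧ ¬x1)) ∨ (¬x0 ∨ (x1 ∧ (x2 ∧ T)))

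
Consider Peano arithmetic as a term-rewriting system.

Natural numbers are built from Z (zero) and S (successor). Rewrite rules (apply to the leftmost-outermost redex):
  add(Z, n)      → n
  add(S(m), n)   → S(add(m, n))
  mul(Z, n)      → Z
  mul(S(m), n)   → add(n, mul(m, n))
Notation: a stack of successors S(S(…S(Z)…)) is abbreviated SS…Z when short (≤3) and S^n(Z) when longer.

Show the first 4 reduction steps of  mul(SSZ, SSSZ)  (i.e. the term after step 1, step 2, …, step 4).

  start: mul(SSZ, SSSZ)
  step 1: add(SSSZ, mul(SZ, SSSZ))
  step 2: S(add(SSZ, mul(SZ, SSSZ)))
  step 3: S(S(add(SZ, mul(SZ, SSSZ))))
  step 4: S(S(S(add(Z, mul(SZ, SSSZ)))))

Answer: after 4 steps: S(S(S(add(Z, mul(SZ, SSSZ)))))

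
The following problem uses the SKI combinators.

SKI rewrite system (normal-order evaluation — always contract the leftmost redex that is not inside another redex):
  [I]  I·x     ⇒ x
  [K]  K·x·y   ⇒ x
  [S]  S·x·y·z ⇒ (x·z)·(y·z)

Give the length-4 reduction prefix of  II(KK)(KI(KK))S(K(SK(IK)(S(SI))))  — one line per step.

  start: II(KK)(KI(KK))S(K(SK(IK)(S(SI))))
  step 1: I(KK)(KI(KK))S(K(SK(IK)(S(SI))))
  step 2: KK(KI(KK))S(K(SK(IK)(S(SI))))
  step 3: KS(K(SK(IK)(S(SI))))
  step 4: S

Answer: after 4 steps: S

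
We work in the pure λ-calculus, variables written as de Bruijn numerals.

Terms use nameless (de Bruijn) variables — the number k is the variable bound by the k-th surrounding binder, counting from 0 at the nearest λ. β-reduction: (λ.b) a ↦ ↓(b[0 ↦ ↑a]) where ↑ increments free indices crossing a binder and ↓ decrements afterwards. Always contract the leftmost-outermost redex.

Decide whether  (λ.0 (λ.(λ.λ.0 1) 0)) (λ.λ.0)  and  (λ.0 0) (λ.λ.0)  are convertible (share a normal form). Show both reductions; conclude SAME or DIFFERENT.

Answer: SAME — A ⇓ λ.0, B ⇓ λ.0

Reduction:
Term A:
  start: (λ.0 (λ.(λ.λ.0 1) 0)) (λ.λ.0)
  step 1: (λ.λ.0) (λ.(λ.λ.0 1) 0)
  step 2: λ.0

Term B:
  start: (λ.0 0) (λ.λ.0)
  step 1: (λ.λ.0) (λ.λ.0)
  step 2: λ.0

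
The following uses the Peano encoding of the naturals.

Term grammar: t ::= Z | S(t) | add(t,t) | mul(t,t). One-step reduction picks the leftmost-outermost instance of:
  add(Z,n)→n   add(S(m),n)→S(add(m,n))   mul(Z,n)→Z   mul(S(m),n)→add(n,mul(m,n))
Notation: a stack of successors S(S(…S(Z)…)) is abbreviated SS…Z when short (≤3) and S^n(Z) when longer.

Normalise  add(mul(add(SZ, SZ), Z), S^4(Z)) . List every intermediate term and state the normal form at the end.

  start: add(mul(add(SZ, SZ), Z), S^4(Z))
  [1] add(mul(S(add(Z, SZ)), Z), S^4(Z))
  [2] add(add(Z, mul(add(Z, SZ), Z)), S^4(Z))
  [3] add(mul(add(Z, SZ), Z), S^4(Z))
  [4] add(mul(SZ, Z), S^4(Z))
  [5] add(add(Z, mul(Z, Z)), S^4(Z))
  [6] add(mul(Z, Z), S^4(Z))
  [7] add(Z, S^4(Z))
  [8] S^4(Z)

Answer: normal form = S^4(Z)  (in 8 steps)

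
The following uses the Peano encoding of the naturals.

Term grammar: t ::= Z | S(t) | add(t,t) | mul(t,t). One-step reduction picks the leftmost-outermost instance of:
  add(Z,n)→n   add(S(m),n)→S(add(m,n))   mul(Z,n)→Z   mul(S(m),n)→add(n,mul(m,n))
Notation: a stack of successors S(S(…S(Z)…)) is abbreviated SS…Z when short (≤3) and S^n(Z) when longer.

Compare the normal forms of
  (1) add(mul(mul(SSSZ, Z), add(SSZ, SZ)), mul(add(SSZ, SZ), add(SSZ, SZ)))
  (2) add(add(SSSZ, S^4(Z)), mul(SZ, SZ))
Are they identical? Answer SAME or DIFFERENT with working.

Answer: DIFFERENT — A ⇓ S^9(Z), B ⇓ S^8(Z)

Reduction:
Term A:
  start: add(mul(mul(SSSZ, Z), add(SSZ, SZ)), mul(add(SSZ, SZ), add(SSZ, SZ)))
  →1  add(mul(add(Z, mul(SSZ, Z)), add(SSZ, SZ)), mul(add(SSZ, SZ), add(SSZ, SZ)))
  →2  add(mul(mul(SSZ, Z), add(SSZ, SZ)), mul(add(SSZ, SZ), add(SSZ, SZ)))
  →3  add(mul(add(Z, mul(SZ, Z)), add(SSZ, SZ)), mul(add(SSZ, SZ), add(SSZ, SZ)))
  →4  add(mul(mul(SZ, Z), add(SSZ, SZ)), mul(add(SSZ, SZ), add(SSZ, SZ)))
  →5  add(mul(add(Z, mul(Z, Z)), add(SSZ, SZ)), mul(add(SSZ, SZ), add(SSZ, SZ)))
  →6  add(mul(mul(Z, Z), add(SSZ, SZ)), mul(add(SSZ, SZ), add(SSZ, SZ)))
  →7  add(mul(Z, add(SSZ, SZ)), mul(add(SSZ, SZ), add(SSZ, SZ)))
  →8  add(Z, mul(add(SSZ, SZ), add(SSZ, SZ)))
  →9  mul(add(SSZ, SZ), add(SSZ, SZ))
  →10  mul(S(add(SZ, SZ)), add(SSZ, SZ))
  →11  add(add(SSZ, SZ), mul(add(SZ, SZ), add(SSZ, SZ)))
  →12  add(S(add(SZ, SZ)), mul(add(SZ, SZ), add(SSZ, SZ)))
  →13  S(add(add(SZ, SZ), mul(add(SZ, SZ), add(SSZ, SZ))))
  →14  S(add(S(add(Z, SZ)), mul(add(SZ, SZ), add(SSZ, SZ))))
  →15  S(S(add(add(Z, SZ), mul(add(SZ, SZ), add(SSZ, SZ)))))
  →16  S(S(add(SZ, mul(add(SZ, SZ), add(SSZ, SZ)))))
  →17  S(S(S(add(Z, mul(add(SZ, SZ), add(SSZ, SZ))))))
  →18  S(S(S(mul(add(SZ, SZ), add(SSZ, SZ)))))
  →19  S(S(S(mul(S(add(Z, SZ)), add(SSZ, SZ)))))
  →20  S(S(S(add(add(SSZ, SZ), mul(add(Z, SZ), add(SSZ, SZ))))))
  →21  S(S(S(add(S(add(SZ, SZ)), mul(add(Z, SZ), add(SSZ, SZ))))))
  →22  S(S(S(S(add(add(SZ, SZ), mul(add(Z, SZ), add(SSZ, SZ)))))))
  →23  S(S(S(S(add(S(add(Z, SZ)), mul(add(Z, SZ), add(SSZ, SZ)))))))
  →24  S(S(S(S(S(add(add(Z, SZ), mul(add(Z, SZ), add(SSZ, SZ))))))))
  →25  S(S(S(S(S(add(SZ, mul(add(Z, SZ), add(SSZ, SZ))))))))
  →26  S(S(S(S(S(S(add(Z, mul(add(Z, SZ), add(SSZ, SZ)))))))))
  →27  S(S(S(S(S(S(mul(add(Z, SZ), add(SSZ, SZ))))))))
  →28  S(S(S(S(S(S(mul(SZ, add(SSZ, SZ))))))))
  →29  S(S(S(S(S(S(add(add(SSZ, SZ), mul(Z, add(SSZ, SZ)))))))))
  →30  S(S(S(S(S(S(add(S(add(SZ, SZ)), mul(Z, add(SSZ, SZ)))))))))
  →31  S(S(S(S(S(S(S(add(add(SZ, SZ), mul(Z, add(SSZ, SZ))))))))))
  →32  S(S(S(S(S(S(S(add(S(add(Z, SZ)), mul(Z, add(SSZ, SZ))))))))))
  →33  S(S(S(S(S(S(S(S(add(add(Z, SZ), mul(Z, add(SSZ, SZ)))))))))))
  →34  S(S(S(S(S(S(S(S(add(SZ, mul(Z, add(SSZ, SZ)))))))))))
  →35  S(S(S(S(S(S(S(S(S(add(Z, mul(Z, add(SSZ, SZ))))))))))))
  →36  S(S(S(S(S(S(S(S(S(mul(Z, add(SSZ, SZ)))))))))))
  →37  S^9(Z)

Term B:
  start: add(add(SSSZ, S^4(Z)), mul(SZ, SZ))
  →1  add(S(add(SSZ, S^4(Z))), mul(SZ, SZ))
  →2  S(add(add(SSZ, S^4(Z)), mul(SZ, SZ)))
  →3  S(add(S(add(SZ, S^4(Z))), mul(SZ, SZ)))
  →4  S(S(add(add(SZ, S^4(Z)), mul(SZ, SZ))))
  →5  S(S(add(S(add(Z, S^4(Z))), mul(SZ, SZ))))
  →6  S(S(S(add(add(Z, S^4(Z)), mul(SZ, SZ)))))
  →7  S(S(S(add(S^4(Z), mul(SZ, SZ)))))
  →8  S(S(S(S(add(SSSZ, mul(SZ, SZ))))))
  →9  S(S(S(S(S(add(SSZ, mul(SZ, SZ)))))))
  →10  S(S(S(S(S(S(add(SZ, mul(SZ, SZ))))))))
  →11  S(S(S(S(S(S(S(add(Z, mul(SZ, SZ)))))))))
  →12  S(S(S(S(S(S(S(mul(SZ, SZ))))))))
  →13  S(S(S(S(S(S(S(add(SZ, mul(Z, SZ)))))))))
  →14  S(S(S(S(S(S(S(S(add(Z, mul(Z, SZ))))))))))
  →15  S(S(S(S(S(S(S(S(mul(Z, SZ)))))))))
  →16  S^8(Z)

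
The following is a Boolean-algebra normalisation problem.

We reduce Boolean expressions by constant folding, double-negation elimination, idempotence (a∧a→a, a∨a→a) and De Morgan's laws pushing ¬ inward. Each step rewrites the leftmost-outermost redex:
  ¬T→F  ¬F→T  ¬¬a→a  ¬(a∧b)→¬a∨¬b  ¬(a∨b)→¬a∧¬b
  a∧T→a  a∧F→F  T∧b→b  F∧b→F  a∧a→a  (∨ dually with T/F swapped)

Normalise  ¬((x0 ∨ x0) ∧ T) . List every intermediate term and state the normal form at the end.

  start: ¬((x0 ∨ x0) ∧ T)
  →1  ¬(x0 ∨ x0) ∨ ¬T
  →2  (¬x0 ∧ ¬x0) ∨ ¬T
  →3  ¬x0 ∨ ¬T
  →4  ¬x0 ∨ F
  →5  ¬x0

Answer: normal form = ¬x0  (in 5 steps)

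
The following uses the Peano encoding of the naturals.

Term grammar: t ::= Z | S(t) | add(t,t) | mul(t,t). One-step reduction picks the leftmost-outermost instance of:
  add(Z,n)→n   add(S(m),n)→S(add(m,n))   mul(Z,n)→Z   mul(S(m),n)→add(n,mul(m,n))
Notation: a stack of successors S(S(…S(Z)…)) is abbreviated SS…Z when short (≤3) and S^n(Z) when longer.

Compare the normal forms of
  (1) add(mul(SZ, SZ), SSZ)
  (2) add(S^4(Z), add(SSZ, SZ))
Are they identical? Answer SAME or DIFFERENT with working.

Term A:
  start: add(mul(SZ, SZ), SSZ)
  [1] add(add(SZ, mul(Z, SZ)), SSZ)
  [2] add(S(add(Z, mul(Z, SZ))), SSZ)
  [3] S(add(add(Z, mul(Z, SZ)), SSZ))
  [4] S(add(mul(Z, SZ), SSZ))
  [5] S(add(Z, SSZ))
  [6] SSSZ

Term B:
  start: add(S^4(Z), add(SSZ, SZ))
  [1] S(add(SSSZ, add(SSZ, SZ)))
  [2] S(S(add(SSZ, add(SSZ, SZ))))
  [3] S(S(S(add(SZ, add(SSZ, SZ)))))
  [4] S(S(S(S(add(Z, add(SSZ, SZ))))))
  [5] S(S(S(S(add(SSZ, SZ)))))
  [6] S(S(S(S(S(add(SZ, SZ))))))
  [7] S(S(S(S(S(S(add(Z, SZ)))))))
  [8] S^7(Z)

Answer: DIFFERENT — A ⇓ SSSZ, B ⇓ S^7(Z)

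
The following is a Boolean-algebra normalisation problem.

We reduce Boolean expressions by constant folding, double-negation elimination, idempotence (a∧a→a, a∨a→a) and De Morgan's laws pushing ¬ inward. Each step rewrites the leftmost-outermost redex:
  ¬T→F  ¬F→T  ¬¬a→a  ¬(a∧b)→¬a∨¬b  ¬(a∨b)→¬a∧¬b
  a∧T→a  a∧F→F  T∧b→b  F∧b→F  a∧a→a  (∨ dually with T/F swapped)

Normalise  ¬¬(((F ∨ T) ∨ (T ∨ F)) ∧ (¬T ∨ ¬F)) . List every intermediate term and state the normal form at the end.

Answer: normal form = T  (in 7 steps)

Reduction:
  start: ¬¬(((F ∨ T) ∨ (T ∨ F)) ∧ (¬T ∨ ¬F))
  →1  ((F ∨ T) ∨ (T ∨ F)) ∧ (¬T ∨ ¬F)
  →2  (T ∨ (T ∨ F)) ∧ (¬T ∨ ¬F)
  →3  T ∧ (¬T ∨ ¬F)
  →4  ¬T ∨ ¬F
  →5  F ∨ ¬F
  →6  ¬F
  →7  T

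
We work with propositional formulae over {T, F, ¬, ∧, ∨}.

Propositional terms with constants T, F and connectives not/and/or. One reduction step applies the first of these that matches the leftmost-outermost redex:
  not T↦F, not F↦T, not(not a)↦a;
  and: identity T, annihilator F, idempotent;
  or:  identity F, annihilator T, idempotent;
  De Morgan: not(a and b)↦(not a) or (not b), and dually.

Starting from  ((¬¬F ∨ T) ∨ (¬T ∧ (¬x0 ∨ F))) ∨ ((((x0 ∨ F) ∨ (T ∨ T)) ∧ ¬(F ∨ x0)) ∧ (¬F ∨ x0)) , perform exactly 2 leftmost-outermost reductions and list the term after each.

  start: ((¬¬F ∨ T) ∨ (¬T ∧ (¬x0 ∨ F))) ∨ ((((x0 ∨ F) ∨ (T ∨ T)) ∧ ¬(F ∨ x0)) ∧ (¬F ∨ x0))
  →1  (T ∨ (¬T ∧ (¬x0 ∨ F))) ∨ ((((x0 ∨ F) ∨ (T ∨ T)) ∧ ¬(F ∨ x0)) ∧ (¬F ∨ x0))
  →2  T ∨ ((((x0 ∨ F) ∨ (T ∨ T)) ∧ ¬(F ∨ x0)) ∧ (¬F ∨ x0))

Answer: after 2 steps: T ∨ ((((x0 ∨ F) ∨ (T ∨ T)) ∧ ¬(F ∨ x0)) ∧ (¬F ∨ x0))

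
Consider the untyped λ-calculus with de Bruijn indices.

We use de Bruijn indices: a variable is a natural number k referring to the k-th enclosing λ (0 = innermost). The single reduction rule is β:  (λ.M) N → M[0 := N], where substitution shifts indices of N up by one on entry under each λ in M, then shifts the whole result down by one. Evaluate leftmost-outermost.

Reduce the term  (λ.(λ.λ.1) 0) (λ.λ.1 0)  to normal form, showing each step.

  start: (λ.(λ.λ.1) 0) (λ.λ.1 0)
  [1] (λ.λ.1) (λ.λ.1 0)
  [2] λ.λ.λ.1 0

Answer: normal form = λ.λ.λ.1 0  (in 2 steps)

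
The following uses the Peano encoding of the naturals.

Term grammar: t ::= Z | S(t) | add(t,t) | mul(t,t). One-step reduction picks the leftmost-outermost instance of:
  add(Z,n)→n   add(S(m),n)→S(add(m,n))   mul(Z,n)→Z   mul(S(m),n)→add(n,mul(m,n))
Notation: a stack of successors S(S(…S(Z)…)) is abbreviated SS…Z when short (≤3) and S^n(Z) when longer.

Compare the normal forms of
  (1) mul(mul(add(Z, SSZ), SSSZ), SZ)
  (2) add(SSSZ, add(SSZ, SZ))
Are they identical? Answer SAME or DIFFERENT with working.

Term A:
  start: mul(mul(add(Z, SSZ), SSSZ), SZ)
  [1] mul(mul(SSZ, SSSZ), SZ)
  [2] mul(add(SSSZ, mul(SZ, SSSZ)), SZ)
  [3] mul(S(add(SSZ, mul(SZ, SSSZ))), SZ)
  [4] add(SZ, mul(add(SSZ, mul(SZ, SSSZ)), SZ))
  [5] S(add(Z, mul(add(SSZ, mul(SZ, SSSZ)), SZ)))
  [6] S(mul(add(SSZ, mul(SZ, SSSZ)), SZ))
  [7] S(mul(S(add(SZ, mul(SZ, SSSZ))), SZ))
  [8] S(add(SZ, mul(add(SZ, mul(SZ, SSSZ)), SZ)))
  [9] S(S(add(Z, mul(add(SZ, mul(SZ, SSSZ)), SZ))))
  [10] S(S(mul(add(SZ, mul(SZ, SSSZ)), SZ)))
  [11] S(S(mul(S(add(Z, mul(SZ, SSSZ))), SZ)))
  [12] S(S(add(SZ, mul(add(Z, mul(SZ, SSSZ)), SZ))))
  [13] S(S(S(add(Z, mul(add(Z, mul(SZ, SSSZ)), SZ)))))
  [14] S(S(S(mul(add(Z, mul(SZ, SSSZ)), SZ))))
  [15] S(S(S(mul(mul(SZ, SSSZ), SZ))))
  [16] S(S(S(mul(add(SSSZ, mul(Z, SSSZ)), SZ))))
  [17] S(S(S(mul(S(add(SSZ, mul(Z, SSSZ))), SZ))))
  [18] S(S(S(add(SZ, mul(add(SSZ, mul(Z, SSSZ)), SZ)))))
  [19] S(S(S(S(add(Z, mul(add(SSZ, mul(Z, SSSZ)), SZ))))))
  [20] S(S(S(S(mul(add(SSZ, mul(Z, SSSZ)), SZ)))))
  [21] S(S(S(S(mul(S(add(SZ, mul(Z, SSSZ))), SZ)))))
  [22] S(S(S(S(add(SZ, mul(add(SZ, mul(Z, SSSZ)), SZ))))))
  [23] S(S(S(S(S(add(Z, mul(add(SZ, mul(Z, SSSZ)), SZ)))))))
  [24] S(S(S(S(S(mul(add(SZ, mul(Z, SSSZ)), SZ))))))
  [25] S(S(S(S(S(mul(S(add(Z, mul(Z, SSSZ))), SZ))))))
  [26] S(S(S(S(S(add(SZ, mul(add(Z, mul(Z, SSSZ)), SZ)))))))
  [27] S(S(S(S(S(S(add(Z, mul(add(Z, mul(Z, SSSZ)), SZ))))))))
  [28] S(S(S(S(S(S(mul(add(Z, mul(Z, SSSZ)), SZ)))))))
  [29] S(S(S(S(S(S(mul(mul(Z, SSSZ), SZ)))))))
  [30] S(S(S(S(S(S(mul(Z, SZ)))))))
  [31] S^6(Z)

Term B:
  start: add(SSSZ, add(SSZ, SZ))
  [1] S(add(SSZ, add(SSZ, SZ)))
  [2] S(S(add(SZ, add(SSZ, SZ))))
  [3] S(S(S(add(Z, add(SSZ, SZ)))))
  [4] S(S(S(add(SSZ, SZ))))
  [5] S(S(S(S(add(SZ, SZ)))))
  [6] S(S(S(S(S(add(Z, SZ))))))
  [7] S^6(Z)

Answer: SAME — A ⇓ S^6(Z), B ⇓ S^6(Z)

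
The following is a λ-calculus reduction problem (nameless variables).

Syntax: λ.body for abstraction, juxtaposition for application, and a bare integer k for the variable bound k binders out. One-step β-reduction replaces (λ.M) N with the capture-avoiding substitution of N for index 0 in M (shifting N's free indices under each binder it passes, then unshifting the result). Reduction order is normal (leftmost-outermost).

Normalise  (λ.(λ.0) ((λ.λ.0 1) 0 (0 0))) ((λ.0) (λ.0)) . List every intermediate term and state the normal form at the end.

Answer: normal form = λ.0  (in 9 steps)

Working:
  start: (λ.(λ.0) ((λ.λ.0 1) 0 (0 0))) ((λ.0) (λ.0))
  →1  (λ.0) ((λ.λ.0 1) ((λ.0) (λ.0)) ((λ.0) (λ.0) ((λ.0) (λ.0))))
  →2  (λ.λ.0 1) ((λ.0) (λ.0)) ((λ.0) (λ.0) ((λ.0) (λ.0)))
  →3  (λ.0 ((λ.0) (λ.0))) ((λ.0) (λ.0) ((λ.0) (λ.0)))
  →4  (λ.0) (λ.0) ((λ.0) (λ.0)) ((λ.0) (λ.0))
  →5  (λ.0) ((λ.0) (λ.0)) ((λ.0) (λ.0))
  →6  (λ.0) (λ.0) ((λ.0) (λ.0))
  →7  (λ.0) ((λ.0) (λ.0))
  →8  (λ.0) (λ.0)
  →9  λ.0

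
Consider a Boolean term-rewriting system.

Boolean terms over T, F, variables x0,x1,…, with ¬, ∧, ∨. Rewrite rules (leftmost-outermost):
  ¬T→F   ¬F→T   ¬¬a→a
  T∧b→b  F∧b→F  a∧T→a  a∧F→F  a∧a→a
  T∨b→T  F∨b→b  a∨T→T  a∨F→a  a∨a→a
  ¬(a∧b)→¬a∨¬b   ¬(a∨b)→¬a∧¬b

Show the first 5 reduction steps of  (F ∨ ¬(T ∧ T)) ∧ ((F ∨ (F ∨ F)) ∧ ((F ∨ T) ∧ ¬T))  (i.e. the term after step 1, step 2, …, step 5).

  start: (F ∨ ¬(T ∧ T)) ∧ ((F ∨ (F ∨ F)) ∧ ((F ∨ T) ∧ ¬T))
  step 1: ¬(T ∧ T) ∧ ((F ∨ (F ∨ F)) ∧ ((F ∨ T) ∧ ¬T))
  step 2: (¬T ∨ ¬T) ∧ ((F ∨ (F ∨ F)) ∧ ((F ∨ T) ∧ ¬T))
  step 3: ¬T ∧ ((F ∨ (F ∨ F)) ∧ ((F ∨ T) ∧ ¬T))
  step 4: F ∧ ((F ∨ (F ∨ F)) ∧ ((F ∨ T) ∧ ¬T))
  step 5: F

Answer: after 5 steps: F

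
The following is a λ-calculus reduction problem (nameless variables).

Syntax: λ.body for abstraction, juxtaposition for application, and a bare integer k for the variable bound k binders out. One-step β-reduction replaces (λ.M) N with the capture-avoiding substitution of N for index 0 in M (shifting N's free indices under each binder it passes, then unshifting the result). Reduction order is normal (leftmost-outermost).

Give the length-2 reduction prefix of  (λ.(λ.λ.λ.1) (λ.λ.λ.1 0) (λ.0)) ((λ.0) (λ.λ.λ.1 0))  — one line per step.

  start: (λ.(λ.λ.λ.1) (λ.λ.λ.1 0) (λ.0)) ((λ.0) (λ.λ.λ.1 0))
  step 1: (λ.λ.λ.1) (λ.λ.λ.1 0) (λ.0)
  step 2: (λ.λ.1) (λ.0)

Answer: after 2 steps: (λ.λ.1) (λ.0)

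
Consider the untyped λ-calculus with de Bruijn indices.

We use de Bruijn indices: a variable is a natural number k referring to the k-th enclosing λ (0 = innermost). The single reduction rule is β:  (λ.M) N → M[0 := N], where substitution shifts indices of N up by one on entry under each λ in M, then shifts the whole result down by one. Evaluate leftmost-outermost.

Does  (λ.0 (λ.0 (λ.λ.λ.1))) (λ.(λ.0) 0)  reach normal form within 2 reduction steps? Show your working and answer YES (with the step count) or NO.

Answer: NO — after 2 steps the term is (λ.0) (λ.0 (λ.λ.λ.1)), not yet normal

Reduction:
  start: (λ.0 (λ.0 (λ.λ.λ.1))) (λ.(λ.0) 0)
  →1  (λ.(λ.0) 0) (λ.0 (λ.λ.λ.1))
  →2  (λ.0) (λ.0 (λ.λ.λ.1))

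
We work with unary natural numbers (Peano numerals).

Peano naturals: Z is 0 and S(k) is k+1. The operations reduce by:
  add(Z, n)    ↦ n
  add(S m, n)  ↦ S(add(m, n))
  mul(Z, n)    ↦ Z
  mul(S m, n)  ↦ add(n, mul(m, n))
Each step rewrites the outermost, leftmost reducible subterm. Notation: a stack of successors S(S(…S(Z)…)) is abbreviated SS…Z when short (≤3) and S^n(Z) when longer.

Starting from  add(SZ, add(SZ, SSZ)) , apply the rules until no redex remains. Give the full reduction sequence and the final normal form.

  start: add(SZ, add(SZ, SSZ))
  step 1: S(add(Z, add(SZ, SSZ)))
  step 2: S(add(SZ, SSZ))
  step 3: S(S(add(Z, SSZ)))
  step 4: S^4(Z)

Answer: normal form = S^4(Z)  (in 4 steps)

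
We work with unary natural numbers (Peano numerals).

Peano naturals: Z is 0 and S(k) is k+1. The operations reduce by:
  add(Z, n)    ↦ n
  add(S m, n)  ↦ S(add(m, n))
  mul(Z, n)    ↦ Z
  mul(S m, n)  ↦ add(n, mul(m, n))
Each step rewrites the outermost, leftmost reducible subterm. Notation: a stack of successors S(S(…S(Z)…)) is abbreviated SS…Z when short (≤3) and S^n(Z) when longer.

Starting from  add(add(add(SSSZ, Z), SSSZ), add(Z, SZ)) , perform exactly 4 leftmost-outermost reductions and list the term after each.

  start: add(add(add(SSSZ, Z), SSSZ), add(Z, SZ))
  →1  add(add(S(add(SSZ, Z)), SSSZ), add(Z, SZ))
  →2  add(S(add(add(SSZ, Z), SSSZ)), add(Z, SZ))
  →3  S(add(add(add(SSZ, Z), SSSZ), add(Z, SZ)))
  →4  S(add(add(S(add(SZ, Z)), SSSZ), add(Z, SZ)))

Answer: after 4 steps: S(add(add(S(add(SZ, Z)), SSSZ), add(Z, SZ)))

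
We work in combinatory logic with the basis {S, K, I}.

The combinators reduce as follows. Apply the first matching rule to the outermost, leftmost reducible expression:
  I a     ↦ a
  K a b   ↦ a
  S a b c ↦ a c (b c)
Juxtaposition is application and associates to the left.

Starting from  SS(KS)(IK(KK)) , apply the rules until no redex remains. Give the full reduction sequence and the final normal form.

  start: SS(KS)(IK(KK))
  step 1: S(IK(KK))(KS(IK(KK)))
  step 2: S(K(KK))(KS(IK(KK)))
  step 3: S(K(KK))S

Answer: normal form = S(K(KK))S  (in 3 steps)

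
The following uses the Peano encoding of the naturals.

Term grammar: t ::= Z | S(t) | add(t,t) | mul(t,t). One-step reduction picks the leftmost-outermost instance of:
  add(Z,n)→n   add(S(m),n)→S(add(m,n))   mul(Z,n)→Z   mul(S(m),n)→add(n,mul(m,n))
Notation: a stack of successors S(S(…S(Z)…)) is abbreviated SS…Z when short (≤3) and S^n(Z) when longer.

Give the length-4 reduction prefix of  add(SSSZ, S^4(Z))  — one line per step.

  start: add(SSSZ, S^4(Z))
  →1  S(add(SSZ, S^4(Z)))
  →2  S(S(add(SZ, S^4(Z))))
  →3  S(S(S(add(Z, S^4(Z)))))
  →4  S^7(Z)

Answer: after 4 steps: S^7(Z)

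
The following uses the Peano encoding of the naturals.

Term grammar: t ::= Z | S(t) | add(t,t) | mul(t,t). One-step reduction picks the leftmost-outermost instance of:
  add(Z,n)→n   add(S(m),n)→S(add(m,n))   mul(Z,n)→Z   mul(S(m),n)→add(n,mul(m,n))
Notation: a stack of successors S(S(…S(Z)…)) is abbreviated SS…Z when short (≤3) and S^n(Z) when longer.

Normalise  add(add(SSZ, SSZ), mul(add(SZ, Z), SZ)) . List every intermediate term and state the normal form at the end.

  start: add(add(SSZ, SSZ), mul(add(SZ, Z), SZ))
  step 1: add(S(add(SZ, SSZ)), mul(add(SZ, Z), SZ))
  step 2: S(add(add(SZ, SSZ), mul(add(SZ, Z), SZ)))
  step 3: S(add(S(add(Z, SSZ)), mul(add(SZ, Z), SZ)))
  step 4: S(S(add(add(Z, SSZ), mul(add(SZ, Z), SZ))))
  step 5: S(S(add(SSZ, mul(add(SZ, Z), SZ))))
  step 6: S(S(S(add(SZ, mul(add(SZ, Z), SZ)))))
  step 7: S(S(S(S(add(Z, mul(add(SZ, Z), SZ))))))
  step 8: S(S(S(S(mul(add(SZ, Z), SZ)))))
  step 9: S(S(S(S(mul(S(add(Z, Z)), SZ)))))
  step 10: S(S(S(S(add(SZ, mul(add(Z, Z), SZ))))))
  step 11: S(S(S(S(S(add(Z, mul(add(Z, Z), SZ)))))))
  step 12: S(S(S(S(S(mul(add(Z, Z), SZ))))))
  step 13: S(S(S(S(S(mul(Z, SZ))))))
  step 14: S^5(Z)

Answer: normal form = S^5(Z)  (in 14 steps)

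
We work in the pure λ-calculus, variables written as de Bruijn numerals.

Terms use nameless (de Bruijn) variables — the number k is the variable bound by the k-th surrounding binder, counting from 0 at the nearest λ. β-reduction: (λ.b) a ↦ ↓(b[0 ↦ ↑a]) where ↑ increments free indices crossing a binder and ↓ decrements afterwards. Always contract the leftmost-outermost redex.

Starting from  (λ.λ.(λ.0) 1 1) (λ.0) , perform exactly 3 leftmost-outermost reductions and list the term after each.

  start: (λ.λ.(λ.0) 1 1) (λ.0)
  step 1: λ.(λ.0) (λ.0) (λ.0)
  step 2: λ.(λ.0) (λ.0)
  step 3: λ.λ.0

Answer: after 3 steps: λ.λ.0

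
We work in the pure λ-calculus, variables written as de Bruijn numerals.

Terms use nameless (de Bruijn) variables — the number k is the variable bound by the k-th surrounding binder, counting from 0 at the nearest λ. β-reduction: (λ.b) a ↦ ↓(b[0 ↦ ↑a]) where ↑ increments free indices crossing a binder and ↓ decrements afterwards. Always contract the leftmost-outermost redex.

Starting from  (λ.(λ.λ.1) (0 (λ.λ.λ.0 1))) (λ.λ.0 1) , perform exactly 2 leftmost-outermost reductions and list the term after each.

Answer: after 2 steps: λ.(λ.λ.0 1) (λ.λ.λ.0 1)

Working:
  start: (λ.(λ.λ.1) (0 (λ.λ.λ.0 1))) (λ.λ.0 1)
  →1  (λ.λ.1) ((λ.λ.0 1) (λ.λ.λ.0 1))
  →2  λ.(λ.λ.0 1) (λ.λ.λ.0 1)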